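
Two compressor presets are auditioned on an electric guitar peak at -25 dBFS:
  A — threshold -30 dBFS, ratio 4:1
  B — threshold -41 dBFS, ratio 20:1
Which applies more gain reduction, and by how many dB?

B, by 11.45 dB

A: GR = 5 − 5/4 = 3.75 dB.
B: GR = 16 − 16/20 = 15.2 dB.
B reduces 11.45 dB more.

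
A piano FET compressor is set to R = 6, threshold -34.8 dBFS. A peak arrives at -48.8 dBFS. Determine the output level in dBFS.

-48.8 dBFS is 14 dB below the -34.8 dBFS threshold, so no gain reduction is applied.
Output = input = -48.8 dBFS.

-48.8 dBFS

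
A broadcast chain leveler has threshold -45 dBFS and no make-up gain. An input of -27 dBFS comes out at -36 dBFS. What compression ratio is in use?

2:1

Input overshoot = -27 − (-45) = 18 dB; output overshoot = -36 − (-45) = 9 dB.
Ratio = 18 / 9 = 2.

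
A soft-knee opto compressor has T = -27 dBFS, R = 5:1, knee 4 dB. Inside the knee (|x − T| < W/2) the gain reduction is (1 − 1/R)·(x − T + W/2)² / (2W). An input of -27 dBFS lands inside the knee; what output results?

x − T + W/2 = -27 − (-27) + 2 = 2.
GR = (1 − 1/5) × 2² / 8 = 0.8 × 4 / 8 = 0.4 dB.
Output = -27 − 0.4 = -27.4 dBFS.

-27.4 dBFS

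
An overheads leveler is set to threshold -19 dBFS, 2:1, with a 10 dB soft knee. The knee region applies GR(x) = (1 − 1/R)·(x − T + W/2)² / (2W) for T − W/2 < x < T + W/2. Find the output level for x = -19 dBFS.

-19.625 dBFS

x − T + W/2 = -19 − (-19) + 5 = 5.
GR = (1 − 1/2) × 5² / 20 = 0.5 × 25 / 20 = 0.625 dB.
Output = -19 − 0.625 = -19.625 dBFS.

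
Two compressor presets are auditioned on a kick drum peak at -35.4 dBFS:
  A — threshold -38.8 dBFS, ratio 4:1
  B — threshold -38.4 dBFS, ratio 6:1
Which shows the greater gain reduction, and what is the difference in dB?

A: 3.4 dB over, compressed to 0.85 dB over, so 2.55 dB of GR.
B: 3 dB over, compressed to 0.5 dB over, so 2.5 dB of GR.
A applies 0.05 dB more gain reduction.

A, by 0.05 dB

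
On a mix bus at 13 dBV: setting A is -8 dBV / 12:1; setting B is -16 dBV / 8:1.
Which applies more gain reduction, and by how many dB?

A: 21 dB over, compressed to 1.75 dB over, so 19.25 dB of GR.
B: 29 dB over, compressed to 3.625 dB over, so 25.375 dB of GR.
B reduces 6.125 dB more.

B, by 6.125 dB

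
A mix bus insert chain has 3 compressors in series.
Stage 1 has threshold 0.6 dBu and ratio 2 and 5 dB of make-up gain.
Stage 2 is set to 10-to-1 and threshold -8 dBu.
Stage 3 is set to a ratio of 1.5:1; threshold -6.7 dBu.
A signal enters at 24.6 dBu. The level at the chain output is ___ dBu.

Stage 1: 24 dB above 0.6 dBu, reduced 2:1 to 12 dB above → 12.6 dBu; +5 dB make-up → 17.6 dBu.
Stage 2: overshoot 25.6 dB → 25.6/10 = 2.56 dB → -5.44 dBu.
Stage 3: overshoot 1.26 dB → 1.26/1.5 = 0.84 dB → -5.86 dBu.

-5.86 dBu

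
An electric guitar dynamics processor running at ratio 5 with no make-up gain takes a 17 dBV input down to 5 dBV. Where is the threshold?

2 dBV

Input is 15 dB above T (since output overshoot × R = input overshoot: (5 − T)·5 = 17 − T gives T = 2 dBV).
Check: 2 + (17 − 2)/5 = 2 + 3 = 5 dBV. ✓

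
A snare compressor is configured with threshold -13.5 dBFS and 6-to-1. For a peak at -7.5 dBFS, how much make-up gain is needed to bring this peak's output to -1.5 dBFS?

Without make-up, output = threshold + overshoot/6 = -13.5 + 1 = -12.5 dBFS.
Gap to target: 11 dB.

11 dB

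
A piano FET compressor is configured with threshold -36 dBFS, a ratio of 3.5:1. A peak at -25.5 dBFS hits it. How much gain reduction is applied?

-25.5 dBFS exceeds the threshold by 10.5 dB.
A 3.5:1 ratio leaves 3 dB of that excess.
GR = overshoot in − overshoot out = 10.5 − 3 = 7.5 dB.

7.5 dB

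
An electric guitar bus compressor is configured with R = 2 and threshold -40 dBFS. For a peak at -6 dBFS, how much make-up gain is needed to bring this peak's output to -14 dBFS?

9 dB

Overshoot 34 dB → 34/2 = 17 dB after compression, so the compressed level is -40 + 17 = -23 dBFS.
Make-up = target − compressed = -14 − (-23) = 9 dB.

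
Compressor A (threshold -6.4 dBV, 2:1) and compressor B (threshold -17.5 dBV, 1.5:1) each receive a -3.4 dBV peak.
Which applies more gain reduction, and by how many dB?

B, by 3.2 dB

A: overshoot 3 dB → output overshoot 1.5 dB → GR 1.5 dB.
B: overshoot 14.1 dB → output overshoot 9.4 dB → GR 4.7 dB.
Difference: 3.2 dB in favour of B.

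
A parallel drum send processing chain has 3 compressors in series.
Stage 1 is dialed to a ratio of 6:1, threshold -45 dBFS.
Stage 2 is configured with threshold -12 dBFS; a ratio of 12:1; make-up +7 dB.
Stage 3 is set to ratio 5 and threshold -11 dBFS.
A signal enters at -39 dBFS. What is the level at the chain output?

Stage 1: 6 dB above -45 dBFS, reduced 6:1 to 1 dB above → -44 dBFS.
Stage 2: below threshold (-44 ≤ -12); passes unchanged; make-up brings it to -37 dBFS.
Stage 3: -37 dBFS is at or below the -11 dBFS threshold — no compression; output -37 dBFS.

-37 dBFS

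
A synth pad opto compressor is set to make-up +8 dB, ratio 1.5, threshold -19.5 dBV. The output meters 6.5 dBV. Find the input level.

7.5 dBV

Remove make-up: 6.5 − 8 = -1.5 dBV.
The compressed level sits -1.5 − (-19.5) = 18 dB over threshold.
Input overshoot = R × output overshoot = 27 dB → input = -19.5 + 27 = 7.5 dBV.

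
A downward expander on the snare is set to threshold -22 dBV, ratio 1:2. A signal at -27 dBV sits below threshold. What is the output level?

-32 dBV

The input is 5 dB below the -22 dBV threshold.
A 1:2 expander multiplies undershoot by 2: 5 × 2 = 10 dB below threshold.
Output = -22 − 10 = -32 dBV.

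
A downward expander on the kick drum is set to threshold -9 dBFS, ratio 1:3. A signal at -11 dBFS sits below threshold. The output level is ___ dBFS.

Undershoot = (-9) − (-11) = 2 dB.
At 1:3, that expands to 6 dB under threshold.
Output = -9 − 6 = -15 dBFS.

-15 dBFS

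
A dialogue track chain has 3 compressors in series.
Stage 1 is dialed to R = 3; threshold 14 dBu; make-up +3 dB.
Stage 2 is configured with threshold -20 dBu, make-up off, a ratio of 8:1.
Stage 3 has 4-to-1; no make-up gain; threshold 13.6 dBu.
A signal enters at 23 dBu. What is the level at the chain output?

-15 dBu

Stage 1: overshoot 9 dB → 9/3 = 3 dB → 17 dBu; +3 dB make-up → 20 dBu.
Stage 2: 20 dBu is 40 dB over -20 dBu; at 8:1 that becomes 5 dB over, giving -15 dBu.
Stage 3: -15 dBu is at or below the 13.6 dBu threshold — no compression; output -15 dBu.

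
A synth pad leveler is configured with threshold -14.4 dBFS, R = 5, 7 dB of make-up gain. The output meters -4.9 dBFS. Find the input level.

Remove make-up: -4.9 − 7 = -11.9 dBFS.
The compressed level sits -11.9 − (-14.4) = 2.5 dB over threshold.
Before 5:1 compression the overshoot was 2.5 × 5 = 12.5 dB, so input = -14.4 + 12.5 = -1.9 dBFS.

-1.9 dBFS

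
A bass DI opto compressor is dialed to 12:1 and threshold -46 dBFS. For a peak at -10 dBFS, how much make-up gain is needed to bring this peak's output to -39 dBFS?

4 dB

The peak compresses to -46 + 36/12 = -43 dBFS.
To reach -39 dBFS requires -39 − (-43) = 4 dB of make-up.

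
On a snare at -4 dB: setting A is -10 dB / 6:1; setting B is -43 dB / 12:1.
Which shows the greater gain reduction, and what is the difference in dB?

B, by 30.75 dB

A: 6 dB over, compressed to 1 dB over, so 5 dB of GR.
B: 39 dB over, compressed to 3.25 dB over, so 35.75 dB of GR.
B applies 30.75 dB more gain reduction.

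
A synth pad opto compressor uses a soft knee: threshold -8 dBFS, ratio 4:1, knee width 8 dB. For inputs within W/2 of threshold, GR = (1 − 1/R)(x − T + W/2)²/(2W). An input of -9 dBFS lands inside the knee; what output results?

-9.421875 dBFS

x − T + W/2 = -9 − (-8) + 4 = 3.
GR = (1 − 1/4) × 3² / 16 = 0.75 × 9 / 16 = 0.421875 dB.
Output = -9 − 0.421875 = -9.421875 dBFS.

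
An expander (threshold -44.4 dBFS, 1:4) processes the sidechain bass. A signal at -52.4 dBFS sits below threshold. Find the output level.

Below threshold, a 1:4 expander applies gain = (4−1)×(T − x) of attenuation.
(4−1) × 8 = 24 dB, so output = -52.4 − 24 = -76.4 dBFS.

-76.4 dBFS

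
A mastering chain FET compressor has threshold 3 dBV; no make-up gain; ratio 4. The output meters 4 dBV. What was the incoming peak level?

The compressed level sits 4 − 3 = 1 dB over threshold.
Undo the ratio: input overshoot = 1 × 4 = 4 dB, giving input = 7 dBV.

7 dBV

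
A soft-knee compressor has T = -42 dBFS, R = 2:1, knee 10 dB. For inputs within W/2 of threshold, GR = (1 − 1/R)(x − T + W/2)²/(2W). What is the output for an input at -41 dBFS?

x − T + W/2 = -41 − (-42) + 5 = 6.
GR = (1 − 1/2) × 6² / 20 = 0.5 × 36 / 20 = 0.9 dB.
Output = -41 − 0.9 = -41.9 dBFS.

-41.9 dBFS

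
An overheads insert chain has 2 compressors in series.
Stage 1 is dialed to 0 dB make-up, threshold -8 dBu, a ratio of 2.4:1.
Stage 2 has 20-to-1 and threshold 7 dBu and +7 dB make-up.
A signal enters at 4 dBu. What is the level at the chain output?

4 dBu

Stage 1: 12 dB above -8 dBu, reduced 2.4:1 to 5 dB above → -3 dBu.
Stage 2: -3 dBu ≤ 7 dBu, so stage 2 doesn't engage; make-up brings it to 4 dBu.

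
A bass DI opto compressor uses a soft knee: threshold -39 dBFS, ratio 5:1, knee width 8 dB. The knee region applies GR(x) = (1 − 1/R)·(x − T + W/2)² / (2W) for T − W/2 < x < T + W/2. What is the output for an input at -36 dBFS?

x − T + W/2 = -36 − (-39) + 4 = 7.
GR = (1 − 1/5) × 7² / 16 = 0.8 × 49 / 16 = 2.45 dB.
Output = -36 − 2.45 = -38.45 dBFS.

-38.45 dBFS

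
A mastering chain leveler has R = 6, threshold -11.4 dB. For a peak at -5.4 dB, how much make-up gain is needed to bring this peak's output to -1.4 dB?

9 dB

Without make-up, output = threshold + overshoot/6 = -11.4 + 1 = -10.4 dB.
Gap to target: 9 dB.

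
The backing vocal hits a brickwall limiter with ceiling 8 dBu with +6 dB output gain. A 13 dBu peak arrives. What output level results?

At ∞:1, everything above 8 dBu is held at the ceiling.
Output gain then adds 6 dB: 8 + 6 = 14 dBu.

14 dBu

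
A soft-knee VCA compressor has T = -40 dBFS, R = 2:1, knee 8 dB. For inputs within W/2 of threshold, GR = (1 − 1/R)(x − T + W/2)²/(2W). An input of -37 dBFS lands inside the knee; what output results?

x − T + W/2 = -37 − (-40) + 4 = 7.
GR = (1 − 1/2) × 7² / 16 = 0.5 × 49 / 16 = 1.53125 dB.
Output = -37 − 1.53125 = -38.53125 dBFS.

-38.53125 dBFS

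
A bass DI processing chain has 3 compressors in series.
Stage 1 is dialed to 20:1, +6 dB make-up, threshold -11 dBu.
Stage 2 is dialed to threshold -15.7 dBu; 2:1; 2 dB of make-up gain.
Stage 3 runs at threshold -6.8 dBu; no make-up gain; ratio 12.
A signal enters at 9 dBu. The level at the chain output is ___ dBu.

Stage 1: 9 dBu is 20 dB over -11 dBu; at 20:1 that becomes 1 dB over, giving -10 dBu; +6 dB make-up → -4 dBu.
Stage 2: 11.7 dB above -15.7 dBu, reduced 2:1 to 5.85 dB above → -9.85 dBu; +2 dB make-up → -7.85 dBu.
Stage 3: -7.85 dBu ≤ -6.8 dBu, so stage 3 doesn't engage; output -7.85 dBu.

-7.85 dBu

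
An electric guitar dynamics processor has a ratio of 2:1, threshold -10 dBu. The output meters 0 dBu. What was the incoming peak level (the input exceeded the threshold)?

10 dBu

That's 10 dB above the -10 dBu threshold.
Undo the ratio: input overshoot = 10 × 2 = 20 dB, giving input = 10 dBu.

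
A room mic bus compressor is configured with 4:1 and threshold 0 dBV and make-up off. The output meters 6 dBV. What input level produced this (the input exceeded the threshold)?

24 dBV

The compressed level sits 6 − 0 = 6 dB over threshold.
Before 4:1 compression the overshoot was 6 × 4 = 24 dB, so input = 0 + 24 = 24 dBV.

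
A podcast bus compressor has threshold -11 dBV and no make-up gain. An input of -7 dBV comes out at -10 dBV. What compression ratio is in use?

4:1

Input overshoot = -7 − (-11) = 4 dB; output overshoot = -10 − (-11) = 1 dB.
Ratio = 4 / 1 = 4.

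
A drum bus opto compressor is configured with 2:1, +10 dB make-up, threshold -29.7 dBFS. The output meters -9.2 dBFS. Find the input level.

-8.7 dBFS

Before make-up, the level was -9.2 − 10 = -19.2 dBFS.
That's 10.5 dB above the -29.7 dBFS threshold.
Before 2:1 compression the overshoot was 10.5 × 2 = 21 dB, so input = -29.7 + 21 = -8.7 dBFS.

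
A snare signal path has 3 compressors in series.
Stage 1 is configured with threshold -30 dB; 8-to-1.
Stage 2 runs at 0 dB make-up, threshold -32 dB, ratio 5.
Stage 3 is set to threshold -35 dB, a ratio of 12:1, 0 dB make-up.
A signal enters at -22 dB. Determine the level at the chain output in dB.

Stage 1: overshoot 8 dB → 8/8 = 1 dB → -29 dB.
Stage 2: 3 dB above -32 dB, reduced 5:1 to 0.6 dB above → -31.4 dB.
Stage 3: -31.4 dB is 3.6 dB over -35 dB; at 12:1 that becomes 0.3 dB over, giving -34.7 dB.

-34.7 dB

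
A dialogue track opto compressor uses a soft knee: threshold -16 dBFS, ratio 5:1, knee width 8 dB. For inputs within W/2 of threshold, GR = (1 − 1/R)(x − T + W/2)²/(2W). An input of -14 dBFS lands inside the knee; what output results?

-15.8 dBFS

x − T + W/2 = -14 − (-16) + 4 = 6.
GR = (1 − 1/5) × 6² / 16 = 0.8 × 36 / 16 = 1.8 dB.
Output = -14 − 1.8 = -15.8 dBFS.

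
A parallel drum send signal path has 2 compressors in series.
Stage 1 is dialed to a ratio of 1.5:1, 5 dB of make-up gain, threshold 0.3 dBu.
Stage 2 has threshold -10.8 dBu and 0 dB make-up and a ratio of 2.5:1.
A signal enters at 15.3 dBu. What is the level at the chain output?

-0.36 dBu

Stage 1: overshoot 15 dB → 15/1.5 = 10 dB → 10.3 dBu; +5 dB make-up → 15.3 dBu.
Stage 2: 15.3 dBu is 26.1 dB over -10.8 dBu; at 2.5:1 that becomes 10.44 dB over, giving -0.36 dBu.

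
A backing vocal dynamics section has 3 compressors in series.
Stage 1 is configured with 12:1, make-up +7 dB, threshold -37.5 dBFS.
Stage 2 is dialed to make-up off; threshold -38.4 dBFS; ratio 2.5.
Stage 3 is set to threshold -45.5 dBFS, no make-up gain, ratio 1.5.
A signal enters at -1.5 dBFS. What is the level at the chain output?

Stage 1: -1.5 dBFS is 36 dB over -37.5 dBFS; at 12:1 that becomes 3 dB over, giving -34.5 dBFS; +7 dB make-up → -27.5 dBFS.
Stage 2: -27.5 dBFS is 10.9 dB over -38.4 dBFS; at 2.5:1 that becomes 4.36 dB over, giving -34.04 dBFS.
Stage 3: 11.46 dB above -45.5 dBFS, reduced 1.5:1 to 7.64 dB above → -37.86 dBFS.

-37.86 dBFS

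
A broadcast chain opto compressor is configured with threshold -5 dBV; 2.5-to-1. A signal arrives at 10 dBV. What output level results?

The input is 15 dB above the -5 dBV threshold.
The 15 dB excess becomes 6 dB after 2.5:1 reduction.
Output = -5 + 6 = 1 dBV.

1 dBV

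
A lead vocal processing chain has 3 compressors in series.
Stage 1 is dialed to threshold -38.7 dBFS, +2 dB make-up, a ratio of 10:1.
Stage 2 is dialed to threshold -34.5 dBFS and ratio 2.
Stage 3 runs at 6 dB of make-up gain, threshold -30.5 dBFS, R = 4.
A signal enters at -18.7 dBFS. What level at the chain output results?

Stage 1: -18.7 dBFS is 20 dB over -38.7 dBFS; at 10:1 that becomes 2 dB over, giving -36.7 dBFS; +2 dB make-up → -34.7 dBFS.
Stage 2: -34.7 dBFS ≤ -34.5 dBFS, so stage 2 doesn't engage; output -34.7 dBFS.
Stage 3: below threshold (-34.7 ≤ -30.5); passes unchanged; make-up brings it to -28.7 dBFS.

-28.7 dBFS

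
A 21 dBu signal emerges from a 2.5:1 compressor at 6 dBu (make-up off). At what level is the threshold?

-4 dBu

Let T be the threshold. Output overshoot = (input overshoot)/R, so 6 − T = (21 − T)/2.5.
2.5·(6 − T) = 21 − T → 1.5·T = 15 − 21 = -6.
T = -6/1.5 = -4 dBu.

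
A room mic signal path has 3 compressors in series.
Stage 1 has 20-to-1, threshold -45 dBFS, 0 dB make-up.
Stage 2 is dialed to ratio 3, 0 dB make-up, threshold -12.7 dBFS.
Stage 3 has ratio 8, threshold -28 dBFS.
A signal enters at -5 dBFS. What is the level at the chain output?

-43 dBFS

Stage 1: 40 dB above -45 dBFS, reduced 20:1 to 2 dB above → -43 dBFS.
Stage 2: -43 dBFS is at or below the -12.7 dBFS threshold — no compression; output -43 dBFS.
Stage 3: below threshold (-43 ≤ -28); passes unchanged; output -43 dBFS.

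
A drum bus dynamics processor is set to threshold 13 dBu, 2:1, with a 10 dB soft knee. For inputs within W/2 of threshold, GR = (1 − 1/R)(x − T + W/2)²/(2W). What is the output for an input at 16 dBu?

x − T + W/2 = 16 − 13 + 5 = 8.
GR = (1 − 1/2) × 8² / 20 = 0.5 × 64 / 20 = 1.6 dB.
Output = 16 − 1.6 = 14.4 dBu.

14.4 dBu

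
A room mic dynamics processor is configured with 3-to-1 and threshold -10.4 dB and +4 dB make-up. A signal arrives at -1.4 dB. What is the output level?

-1.4 dB sits 9 dB over threshold.
The 9 dB excess becomes 3 dB after 3:1 reduction.
So the level is -10.4 + 3 = -7.4 dB; make-up adds 4 dB, giving -3.4 dB.

-3.4 dB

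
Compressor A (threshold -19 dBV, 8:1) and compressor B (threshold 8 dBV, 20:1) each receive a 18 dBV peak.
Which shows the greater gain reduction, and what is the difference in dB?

A: 37 dB over, compressed to 4.625 dB over, so 32.375 dB of GR.
B: 10 dB over, compressed to 0.5 dB over, so 9.5 dB of GR.
A applies 22.875 dB more gain reduction.

A, by 22.875 dB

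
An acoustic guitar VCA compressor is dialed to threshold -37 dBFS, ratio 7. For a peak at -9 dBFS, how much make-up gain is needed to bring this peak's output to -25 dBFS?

8 dB

Overshoot 28 dB → 28/7 = 4 dB after compression, so the compressed level is -37 + 4 = -33 dBFS.
Make-up = target − compressed = -25 − (-33) = 8 dB.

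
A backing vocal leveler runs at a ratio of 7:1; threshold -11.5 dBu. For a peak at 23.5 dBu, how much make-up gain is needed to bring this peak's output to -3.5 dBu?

3 dB

The peak compresses to -11.5 + 35/7 = -6.5 dBu.
To reach -3.5 dBu requires -3.5 − (-6.5) = 3 dB of make-up.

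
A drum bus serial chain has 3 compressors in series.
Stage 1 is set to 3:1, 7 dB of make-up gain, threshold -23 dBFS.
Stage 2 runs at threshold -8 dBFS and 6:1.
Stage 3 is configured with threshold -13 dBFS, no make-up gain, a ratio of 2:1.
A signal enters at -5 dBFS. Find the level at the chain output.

Stage 1: 18 dB above -23 dBFS, reduced 3:1 to 6 dB above → -17 dBFS; +7 dB make-up → -10 dBFS.
Stage 2: -10 dBFS ≤ -8 dBFS, so stage 2 doesn't engage; output -10 dBFS.
Stage 3: -10 dBFS is 3 dB over -13 dBFS; at 2:1 that becomes 1.5 dB over, giving -11.5 dBFS.

-11.5 dBFS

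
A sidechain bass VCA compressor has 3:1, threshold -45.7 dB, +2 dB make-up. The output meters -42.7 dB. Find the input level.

Stripping the +2 dB make-up gives -44.7 dB at the gain stage.
The compressed level sits -44.7 − (-45.7) = 1 dB over threshold.
Input overshoot = R × output overshoot = 3 dB → input = -45.7 + 3 = -42.7 dB.

-42.7 dB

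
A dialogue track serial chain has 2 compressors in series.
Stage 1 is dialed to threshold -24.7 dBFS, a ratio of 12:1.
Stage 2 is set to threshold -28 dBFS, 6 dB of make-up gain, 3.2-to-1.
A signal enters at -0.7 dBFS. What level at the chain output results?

-20.34375 dBFS

Stage 1: 24 dB above -24.7 dBFS, reduced 12:1 to 2 dB above → -22.7 dBFS.
Stage 2: -22.7 dBFS is 5.3 dB over -28 dBFS; at 3.2:1 that becomes 1.65625 dB over, giving -26.34375 dBFS; +6 dB make-up → -20.34375 dBFS.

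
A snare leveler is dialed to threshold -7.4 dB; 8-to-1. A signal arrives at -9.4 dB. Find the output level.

-9.4 dB

-9.4 dB is 2 dB below the -7.4 dB threshold, so no gain reduction is applied.
Output = input = -9.4 dB.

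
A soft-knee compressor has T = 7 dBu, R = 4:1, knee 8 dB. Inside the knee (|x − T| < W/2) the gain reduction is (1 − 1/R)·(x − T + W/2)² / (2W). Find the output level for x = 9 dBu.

x − T + W/2 = 9 − 7 + 4 = 6.
GR = (1 − 1/4) × 6² / 16 = 0.75 × 36 / 16 = 1.6875 dB.
Output = 9 − 1.6875 = 7.3125 dBu.

7.3125 dBu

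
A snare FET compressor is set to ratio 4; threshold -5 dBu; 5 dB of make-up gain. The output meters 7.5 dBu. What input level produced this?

Stripping the +5 dB make-up gives 2.5 dBu at the gain stage.
That's 7.5 dB above the -5 dBu threshold.
Undo the ratio: input overshoot = 7.5 × 4 = 30 dB, giving input = 25 dBu.

25 dBu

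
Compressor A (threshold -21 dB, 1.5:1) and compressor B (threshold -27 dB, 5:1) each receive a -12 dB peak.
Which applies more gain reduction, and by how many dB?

B, by 9 dB

A: 9 dB over, compressed to 6 dB over, so 3 dB of GR.
B: 15 dB over, compressed to 3 dB over, so 12 dB of GR.
Difference: 9 dB in favour of B.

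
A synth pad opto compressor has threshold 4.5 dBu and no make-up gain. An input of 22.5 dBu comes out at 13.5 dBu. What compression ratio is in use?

2:1

Input overshoot = 22.5 − 4.5 = 18 dB; output overshoot = 13.5 − 4.5 = 9 dB.
Ratio = 18 / 9 = 2.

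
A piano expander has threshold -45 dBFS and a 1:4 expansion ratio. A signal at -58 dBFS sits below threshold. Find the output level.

Below threshold, a 1:4 expander applies gain = (4−1)×(T − x) of attenuation.
(4−1) × 13 = 39 dB, so output = -58 − 39 = -97 dBFS.

-97 dBFS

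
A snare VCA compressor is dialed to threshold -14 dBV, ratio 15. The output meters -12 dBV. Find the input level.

16 dBV

Post-compression overshoot = -12 − (-14) = 2 dB.
Before 15:1 compression the overshoot was 2 × 15 = 30 dB, so input = -14 + 30 = 16 dBV.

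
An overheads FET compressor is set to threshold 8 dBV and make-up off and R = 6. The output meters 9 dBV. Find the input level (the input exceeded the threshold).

14 dBV

That's 1 dB above the 8 dBV threshold.
Undo the ratio: input overshoot = 1 × 6 = 6 dB, giving input = 14 dBV.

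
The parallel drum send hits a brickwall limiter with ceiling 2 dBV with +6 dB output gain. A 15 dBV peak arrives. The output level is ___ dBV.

8 dBV

At ∞:1, everything above 2 dBV is held at the ceiling.
Output gain then adds 6 dB: 2 + 6 = 8 dBV.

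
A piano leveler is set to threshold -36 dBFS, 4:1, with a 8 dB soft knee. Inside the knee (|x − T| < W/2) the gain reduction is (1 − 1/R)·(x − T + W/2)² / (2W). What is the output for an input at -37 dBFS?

x − T + W/2 = -37 − (-36) + 4 = 3.
GR = (1 − 1/4) × 3² / 16 = 0.75 × 9 / 16 = 0.421875 dB.
Output = -37 − 0.421875 = -37.421875 dBFS.

-37.421875 dBFS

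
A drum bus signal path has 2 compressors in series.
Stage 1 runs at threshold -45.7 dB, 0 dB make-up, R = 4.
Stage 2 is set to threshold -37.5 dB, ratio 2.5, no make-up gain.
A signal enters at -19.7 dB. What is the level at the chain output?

-39.2 dB

Stage 1: 26 dB above -45.7 dB, reduced 4:1 to 6.5 dB above → -39.2 dB.
Stage 2: -39.2 dB is at or below the -37.5 dB threshold — no compression; output -39.2 dB.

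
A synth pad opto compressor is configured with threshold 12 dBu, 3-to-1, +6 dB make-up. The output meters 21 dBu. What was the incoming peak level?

Before make-up, the level was 21 − 6 = 15 dBu.
Post-compression overshoot = 15 − 12 = 3 dB.
Undo the ratio: input overshoot = 3 × 3 = 9 dB, giving input = 21 dBu.

21 dBu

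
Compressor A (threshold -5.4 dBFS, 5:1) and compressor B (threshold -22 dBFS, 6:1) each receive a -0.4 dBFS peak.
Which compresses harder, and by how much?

A: overshoot 5 dB → output overshoot 1 dB → GR 4 dB.
B: overshoot 21.6 dB → output overshoot 3.6 dB → GR 18 dB.
Difference: 14 dB in favour of B.

B, by 14 dB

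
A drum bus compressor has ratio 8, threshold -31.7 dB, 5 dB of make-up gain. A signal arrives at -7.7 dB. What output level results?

-7.7 dB sits 24 dB over threshold.
8:1 compression reduces that to 24/8 = 3 dB over.
So the level is -31.7 + 3 = -28.7 dB; make-up adds 5 dB, giving -23.7 dB.

-23.7 dB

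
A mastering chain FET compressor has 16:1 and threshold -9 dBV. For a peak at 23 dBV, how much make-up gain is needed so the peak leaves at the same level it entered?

Overshoot 32 dB → 32/16 = 2 dB after compression, so the compressed level is -9 + 2 = -7 dBV.
Make-up = target − compressed = 23 − (-7) = 30 dB.

30 dB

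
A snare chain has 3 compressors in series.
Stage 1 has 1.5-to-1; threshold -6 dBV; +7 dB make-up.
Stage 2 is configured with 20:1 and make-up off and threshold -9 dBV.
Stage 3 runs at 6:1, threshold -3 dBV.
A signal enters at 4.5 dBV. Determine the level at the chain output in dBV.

Stage 1: overshoot 10.5 dB → 10.5/1.5 = 7 dB → 1 dBV; +7 dB make-up → 8 dBV.
Stage 2: 8 dBV is 17 dB over -9 dBV; at 20:1 that becomes 0.85 dB over, giving -8.15 dBV.
Stage 3: -8.15 dBV ≤ -3 dBV, so stage 3 doesn't engage; output -8.15 dBV.

-8.15 dBV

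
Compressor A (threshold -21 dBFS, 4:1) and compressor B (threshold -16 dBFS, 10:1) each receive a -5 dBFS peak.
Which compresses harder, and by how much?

A, by 2.1 dB

A: 16 dB over, compressed to 4 dB over, so 12 dB of GR.
B: 11 dB over, compressed to 1.1 dB over, so 9.9 dB of GR.
A applies 2.1 dB more gain reduction.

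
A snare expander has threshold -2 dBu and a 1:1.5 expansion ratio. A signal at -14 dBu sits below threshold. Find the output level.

The input is 12 dB below the -2 dBu threshold.
A 1:1.5 expander multiplies undershoot by 1.5: 12 × 1.5 = 18 dB below threshold.
Output = -2 − 18 = -20 dBu.

-20 dBu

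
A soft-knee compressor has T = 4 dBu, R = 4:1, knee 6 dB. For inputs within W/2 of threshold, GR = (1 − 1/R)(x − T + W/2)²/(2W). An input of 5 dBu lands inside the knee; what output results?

4 dBu

x − T + W/2 = 5 − 4 + 3 = 4.
GR = (1 − 1/4) × 4² / 12 = 0.75 × 16 / 12 = 1 dB.
Output = 5 − 1 = 4 dBu.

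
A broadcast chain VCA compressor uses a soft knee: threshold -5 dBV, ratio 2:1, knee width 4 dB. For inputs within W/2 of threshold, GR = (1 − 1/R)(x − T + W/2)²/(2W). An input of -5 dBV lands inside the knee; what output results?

-5.25 dBV

x − T + W/2 = -5 − (-5) + 2 = 2.
GR = (1 − 1/2) × 2² / 8 = 0.5 × 4 / 8 = 0.25 dB.
Output = -5 − 0.25 = -5.25 dBV.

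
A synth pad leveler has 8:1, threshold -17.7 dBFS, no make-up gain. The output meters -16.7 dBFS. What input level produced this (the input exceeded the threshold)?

That's 1 dB above the -17.7 dBFS threshold.
Input overshoot = R × output overshoot = 8 dB → input = -17.7 + 8 = -9.7 dBFS.

-9.7 dBFS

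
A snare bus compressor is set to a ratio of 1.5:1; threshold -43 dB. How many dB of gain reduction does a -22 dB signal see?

-22 dB exceeds the threshold by 21 dB.
At 1.5:1, output sits 21/1.5 = 14 dB above threshold.
Gain reduction = 21 − 14 = 7 dB.

7 dB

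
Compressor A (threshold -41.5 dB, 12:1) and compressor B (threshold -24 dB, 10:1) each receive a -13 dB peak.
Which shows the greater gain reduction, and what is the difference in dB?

A, by 16.225 dB

A: overshoot 28.5 dB → output overshoot 2.375 dB → GR 26.125 dB.
B: overshoot 11 dB → output overshoot 1.1 dB → GR 9.9 dB.
Difference: 16.225 dB in favour of A.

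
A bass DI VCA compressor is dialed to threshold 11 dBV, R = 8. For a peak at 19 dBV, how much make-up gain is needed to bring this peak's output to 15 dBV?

Overshoot 8 dB → 8/8 = 1 dB after compression, so the compressed level is 11 + 1 = 12 dBV.
Make-up = target − compressed = 15 − 12 = 3 dB.

3 dB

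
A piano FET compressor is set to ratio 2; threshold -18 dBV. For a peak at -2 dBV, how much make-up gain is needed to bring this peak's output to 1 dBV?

Without make-up, output = threshold + overshoot/2 = -18 + 8 = -10 dBV.
Gap to target: 11 dB.

11 dB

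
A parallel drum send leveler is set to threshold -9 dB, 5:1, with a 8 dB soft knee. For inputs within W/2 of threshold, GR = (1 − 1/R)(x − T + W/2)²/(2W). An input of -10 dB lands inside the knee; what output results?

-10.45 dB

x − T + W/2 = -10 − (-9) + 4 = 3.
GR = (1 − 1/5) × 3² / 16 = 0.8 × 9 / 16 = 0.45 dB.
Output = -10 − 0.45 = -10.45 dB.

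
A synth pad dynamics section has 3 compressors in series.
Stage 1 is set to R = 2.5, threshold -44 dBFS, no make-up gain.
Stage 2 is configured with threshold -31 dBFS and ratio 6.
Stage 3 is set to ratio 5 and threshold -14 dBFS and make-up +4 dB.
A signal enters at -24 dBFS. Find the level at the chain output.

Stage 1: overshoot 20 dB → 20/2.5 = 8 dB → -36 dBFS.
Stage 2: -36 dBFS is at or below the -31 dBFS threshold — no compression; output -36 dBFS.
Stage 3: below threshold (-36 ≤ -14); passes unchanged; make-up brings it to -32 dBFS.

-32 dBFS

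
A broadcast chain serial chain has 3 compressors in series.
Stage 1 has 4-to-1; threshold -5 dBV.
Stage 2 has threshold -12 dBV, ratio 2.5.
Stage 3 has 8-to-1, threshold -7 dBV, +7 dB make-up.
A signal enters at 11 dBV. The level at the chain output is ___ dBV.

-0.6 dBV

Stage 1: 16 dB above -5 dBV, reduced 4:1 to 4 dB above → -1 dBV.
Stage 2: -1 dBV is 11 dB over -12 dBV; at 2.5:1 that becomes 4.4 dB over, giving -7.6 dBV.
Stage 3: -7.6 dBV ≤ -7 dBV, so stage 3 doesn't engage; make-up brings it to -0.6 dBV.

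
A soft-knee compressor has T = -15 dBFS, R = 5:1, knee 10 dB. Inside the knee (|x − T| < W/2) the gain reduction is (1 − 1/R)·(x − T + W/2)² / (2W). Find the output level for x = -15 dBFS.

x − T + W/2 = -15 − (-15) + 5 = 5.
GR = (1 − 1/5) × 5² / 20 = 0.8 × 25 / 20 = 1 dB.
Output = -15 − 1 = -16 dBFS.

-16 dBFS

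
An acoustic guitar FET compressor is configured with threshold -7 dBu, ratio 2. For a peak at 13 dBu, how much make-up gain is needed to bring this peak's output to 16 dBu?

13 dB

Overshoot 20 dB → 20/2 = 10 dB after compression, so the compressed level is -7 + 10 = 3 dBu.
Make-up = target − compressed = 16 − 3 = 13 dB.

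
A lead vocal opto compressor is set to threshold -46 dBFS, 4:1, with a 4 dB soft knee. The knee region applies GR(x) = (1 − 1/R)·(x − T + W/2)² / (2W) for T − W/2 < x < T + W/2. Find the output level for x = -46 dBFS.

-46.375 dBFS

x − T + W/2 = -46 − (-46) + 2 = 2.
GR = (1 − 1/4) × 2² / 8 = 0.75 × 4 / 8 = 0.375 dB.
Output = -46 − 0.375 = -46.375 dBFS.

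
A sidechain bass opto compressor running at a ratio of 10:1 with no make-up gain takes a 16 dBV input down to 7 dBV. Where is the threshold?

6 dBV

Input is 10 dB above T (since output overshoot × R = input overshoot: (7 − T)·10 = 16 − T gives T = 6 dBV).
Check: 6 + (16 − 6)/10 = 6 + 1 = 7 dBV. ✓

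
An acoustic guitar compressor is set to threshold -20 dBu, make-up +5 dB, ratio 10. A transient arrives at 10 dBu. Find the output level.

10 dBu sits 30 dB over threshold.
The 30 dB excess becomes 3 dB after 10:1 reduction.
That puts the output at -17 dBu; make-up adds 5 dB, giving -12 dBu.

-12 dBu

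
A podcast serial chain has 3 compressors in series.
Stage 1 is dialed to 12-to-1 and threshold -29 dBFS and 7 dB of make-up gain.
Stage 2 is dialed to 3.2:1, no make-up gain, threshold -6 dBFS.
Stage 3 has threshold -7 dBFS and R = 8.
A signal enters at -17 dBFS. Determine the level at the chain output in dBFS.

-21 dBFS

Stage 1: -17 dBFS is 12 dB over -29 dBFS; at 12:1 that becomes 1 dB over, giving -28 dBFS; +7 dB make-up → -21 dBFS.
Stage 2: -21 dBFS is at or below the -6 dBFS threshold — no compression; output -21 dBFS.
Stage 3: -21 dBFS ≤ -7 dBFS, so stage 3 doesn't engage; output -21 dBFS.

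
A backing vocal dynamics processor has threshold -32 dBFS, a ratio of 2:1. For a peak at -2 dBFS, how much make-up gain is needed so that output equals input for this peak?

Overshoot 30 dB → 30/2 = 15 dB after compression, so the compressed level is -32 + 15 = -17 dBFS.
Make-up = target − compressed = -2 − (-17) = 15 dB.

15 dB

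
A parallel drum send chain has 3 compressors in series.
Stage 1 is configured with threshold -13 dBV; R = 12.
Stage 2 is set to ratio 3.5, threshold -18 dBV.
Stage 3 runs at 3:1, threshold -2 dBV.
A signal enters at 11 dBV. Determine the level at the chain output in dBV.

Stage 1: 24 dB above -13 dBV, reduced 12:1 to 2 dB above → -11 dBV.
Stage 2: -11 dBV is 7 dB over -18 dBV; at 3.5:1 that becomes 2 dB over, giving -16 dBV.
Stage 3: -16 dBV ≤ -2 dBV, so stage 3 doesn't engage; output -16 dBV.

-16 dBV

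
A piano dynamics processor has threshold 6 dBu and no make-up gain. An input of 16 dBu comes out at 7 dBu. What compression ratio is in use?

10:1

Input overshoot = 16 − 6 = 10 dB; output overshoot = 7 − 6 = 1 dB.
Ratio = 10 / 1 = 10.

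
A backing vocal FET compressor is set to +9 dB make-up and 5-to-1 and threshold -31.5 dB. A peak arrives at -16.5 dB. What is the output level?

Overshoot: -16.5 − (-31.5) = 15 dB.
At 5:1 the overshoot is divided by 5, leaving 3 dB above threshold.
That puts the output at -28.5 dB; make-up adds 9 dB, giving -19.5 dB.

-19.5 dB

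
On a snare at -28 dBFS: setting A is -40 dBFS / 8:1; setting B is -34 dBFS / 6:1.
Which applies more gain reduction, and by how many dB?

A, by 5.5 dB

A: 12 dB over, compressed to 1.5 dB over, so 10.5 dB of GR.
B: 6 dB over, compressed to 1 dB over, so 5 dB of GR.
A reduces 5.5 dB more.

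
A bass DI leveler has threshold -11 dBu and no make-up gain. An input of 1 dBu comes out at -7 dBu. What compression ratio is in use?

3:1

Input overshoot = 1 − (-11) = 12 dB; output overshoot = -7 − (-11) = 4 dB.
Ratio = 12 / 4 = 3.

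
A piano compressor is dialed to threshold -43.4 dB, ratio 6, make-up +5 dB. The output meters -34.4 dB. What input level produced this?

Before make-up, the level was -34.4 − 5 = -39.4 dB.
The compressed level sits -39.4 − (-43.4) = 4 dB over threshold.
Before 6:1 compression the overshoot was 4 × 6 = 24 dB, so input = -43.4 + 24 = -19.4 dB.

-19.4 dB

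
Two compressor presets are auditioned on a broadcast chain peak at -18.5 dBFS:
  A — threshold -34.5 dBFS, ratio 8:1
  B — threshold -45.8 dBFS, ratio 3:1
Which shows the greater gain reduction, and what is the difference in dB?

B, by 4.2 dB

A: GR = 16 − 16/8 = 14 dB.
B: GR = 27.3 − 27.3/3 = 18.2 dB.
Difference: 4.2 dB in favour of B.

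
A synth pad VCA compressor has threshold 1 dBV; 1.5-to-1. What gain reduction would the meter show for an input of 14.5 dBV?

4.5 dB

14.5 dBV exceeds the threshold by 13.5 dB.
A 1.5:1 ratio leaves 9 dB of that excess.
Gain reduction = 13.5 − 9 = 4.5 dB.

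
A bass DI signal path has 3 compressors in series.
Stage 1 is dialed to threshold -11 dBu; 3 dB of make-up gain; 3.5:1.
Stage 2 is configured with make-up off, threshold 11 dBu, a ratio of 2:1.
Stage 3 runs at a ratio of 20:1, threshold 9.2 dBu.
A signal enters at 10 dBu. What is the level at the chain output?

Stage 1: 10 dBu is 21 dB over -11 dBu; at 3.5:1 that becomes 6 dB over, giving -5 dBu; +3 dB make-up → -2 dBu.
Stage 2: -2 dBu ≤ 11 dBu, so stage 2 doesn't engage; output -2 dBu.
Stage 3: -2 dBu is at or below the 9.2 dBu threshold — no compression; output -2 dBu.

-2 dBu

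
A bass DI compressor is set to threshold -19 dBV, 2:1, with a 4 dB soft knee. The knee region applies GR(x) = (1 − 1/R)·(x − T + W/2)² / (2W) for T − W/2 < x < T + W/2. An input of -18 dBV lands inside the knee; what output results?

x − T + W/2 = -18 − (-19) + 2 = 3.
GR = (1 − 1/2) × 3² / 8 = 0.5 × 9 / 8 = 0.5625 dB.
Output = -18 − 0.5625 = -18.5625 dBV.

-18.5625 dBV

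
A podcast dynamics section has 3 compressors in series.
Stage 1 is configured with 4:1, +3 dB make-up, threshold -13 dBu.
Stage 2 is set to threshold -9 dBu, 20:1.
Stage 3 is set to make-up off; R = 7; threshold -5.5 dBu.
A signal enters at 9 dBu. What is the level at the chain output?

Stage 1: overshoot 22 dB → 22/4 = 5.5 dB → -7.5 dBu; +3 dB make-up → -4.5 dBu.
Stage 2: -4.5 dBu is 4.5 dB over -9 dBu; at 20:1 that becomes 0.225 dB over, giving -8.775 dBu.
Stage 3: -8.775 dBu is at or below the -5.5 dBu threshold — no compression; output -8.775 dBu.

-8.775 dBu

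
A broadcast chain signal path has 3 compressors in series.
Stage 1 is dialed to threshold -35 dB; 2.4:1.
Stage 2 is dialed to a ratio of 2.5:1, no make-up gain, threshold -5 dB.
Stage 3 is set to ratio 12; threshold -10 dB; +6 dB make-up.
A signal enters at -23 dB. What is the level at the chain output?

Stage 1: 12 dB above -35 dB, reduced 2.4:1 to 5 dB above → -30 dB.
Stage 2: -30 dB is at or below the -5 dB threshold — no compression; output -30 dB.
Stage 3: -30 dB ≤ -10 dB, so stage 3 doesn't engage; make-up brings it to -24 dB.

-24 dB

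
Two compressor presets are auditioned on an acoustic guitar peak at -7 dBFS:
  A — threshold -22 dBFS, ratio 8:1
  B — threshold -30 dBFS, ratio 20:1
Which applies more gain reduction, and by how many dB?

B, by 8.725 dB

A: 15 dB over, compressed to 1.875 dB over, so 13.125 dB of GR.
B: 23 dB over, compressed to 1.15 dB over, so 21.85 dB of GR.
B applies 8.725 dB more gain reduction.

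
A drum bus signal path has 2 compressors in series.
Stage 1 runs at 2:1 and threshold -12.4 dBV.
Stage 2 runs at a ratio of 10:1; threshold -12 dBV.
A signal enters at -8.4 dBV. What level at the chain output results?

-11.84 dBV

Stage 1: overshoot 4 dB → 4/2 = 2 dB → -10.4 dBV.
Stage 2: 1.6 dB above -12 dBV, reduced 10:1 to 0.16 dB above → -11.84 dBV.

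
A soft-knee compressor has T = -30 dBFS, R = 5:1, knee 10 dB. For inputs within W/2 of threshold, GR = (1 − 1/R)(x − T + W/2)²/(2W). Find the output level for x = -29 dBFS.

x − T + W/2 = -29 − (-30) + 5 = 6.
GR = (1 − 1/5) × 6² / 20 = 0.8 × 36 / 20 = 1.44 dB.
Output = -29 − 1.44 = -30.44 dBFS.

-30.44 dBFS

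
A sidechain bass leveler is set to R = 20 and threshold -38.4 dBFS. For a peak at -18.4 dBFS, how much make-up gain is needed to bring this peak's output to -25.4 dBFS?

12 dB

Without make-up, output = threshold + overshoot/20 = -38.4 + 1 = -37.4 dBFS.
Gap to target: 12 dB.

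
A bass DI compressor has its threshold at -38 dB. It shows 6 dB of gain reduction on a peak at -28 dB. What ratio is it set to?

Input overshoot = -28 − (-38) = 10 dB.
Output overshoot = 10 − 6 = 4 dB.
Ratio = input overshoot / output overshoot = 10 / 4 = 2.5.

2.5:1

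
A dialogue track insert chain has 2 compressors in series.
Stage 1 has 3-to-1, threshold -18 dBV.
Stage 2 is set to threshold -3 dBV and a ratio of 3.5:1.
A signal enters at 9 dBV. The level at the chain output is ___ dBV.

Stage 1: overshoot 27 dB → 27/3 = 9 dB → -9 dBV.
Stage 2: below threshold (-9 ≤ -3); passes unchanged; output -9 dBV.

-9 dBV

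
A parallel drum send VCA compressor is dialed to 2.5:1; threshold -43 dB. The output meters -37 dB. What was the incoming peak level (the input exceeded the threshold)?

-28 dB

That's 6 dB above the -43 dB threshold.
Before 2.5:1 compression the overshoot was 6 × 2.5 = 15 dB, so input = -43 + 15 = -28 dB.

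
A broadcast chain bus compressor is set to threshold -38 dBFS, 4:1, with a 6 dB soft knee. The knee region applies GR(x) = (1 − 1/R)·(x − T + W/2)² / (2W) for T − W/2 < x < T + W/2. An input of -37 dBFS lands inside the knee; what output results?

-38 dBFS

x − T + W/2 = -37 − (-38) + 3 = 4.
GR = (1 − 1/4) × 4² / 12 = 0.75 × 16 / 12 = 1 dB.
Output = -37 − 1 = -38 dBFS.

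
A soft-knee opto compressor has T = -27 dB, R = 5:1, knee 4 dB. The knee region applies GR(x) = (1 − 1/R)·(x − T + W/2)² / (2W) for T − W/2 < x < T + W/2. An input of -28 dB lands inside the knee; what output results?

x − T + W/2 = -28 − (-27) + 2 = 1.
GR = (1 − 1/5) × 1² / 8 = 0.8 × 1 / 8 = 0.1 dB.
Output = -28 − 0.1 = -28.1 dB.

-28.1 dB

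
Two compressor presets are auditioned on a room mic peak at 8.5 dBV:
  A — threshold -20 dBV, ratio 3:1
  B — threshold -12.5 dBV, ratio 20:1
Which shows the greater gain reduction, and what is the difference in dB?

A: overshoot 28.5 dB → output overshoot 9.5 dB → GR 19 dB.
B: overshoot 21 dB → output overshoot 1.05 dB → GR 19.95 dB.
Difference: 0.95 dB in favour of B.

B, by 0.95 dB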